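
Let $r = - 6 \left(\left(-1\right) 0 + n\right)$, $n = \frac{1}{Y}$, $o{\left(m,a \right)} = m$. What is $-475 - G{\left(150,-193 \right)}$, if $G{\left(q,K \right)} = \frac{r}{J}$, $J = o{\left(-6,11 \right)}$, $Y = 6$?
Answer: $- \frac{2851}{6} \approx -475.17$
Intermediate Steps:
$J = -6$
$n = \frac{1}{6} \approx 0.16667$
$r = -1$ ($r = - 6 \left(\left(-1\right) 0 + \frac{1}{6}\right) = - 6 \left(0 + \frac{1}{6}\right) = \left(-6\right) \frac{1}{6} = -1$)
$G{\left(q,K \right)} = \frac{1}{6}$ ($G{\left(q,K \right)} = - \frac{1}{-6} = \left(-1\right) \left(- \frac{1}{6}\right) = \frac{1}{6}$)
$-475 - G{\left(150,-193 \right)} = -475 - \frac{1}{6} = - \frac{2851}{6}$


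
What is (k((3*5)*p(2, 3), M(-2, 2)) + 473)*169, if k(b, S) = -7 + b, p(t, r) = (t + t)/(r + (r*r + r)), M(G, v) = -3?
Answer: 79430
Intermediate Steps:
p(t, r) = 2*t/(r**2 + 2*r) (p(t, r) = (2*t)/(r + (r**2 + r)) = (2*t)/(r + (r + r**2)) = (2*t)/(r**2 + 2*r) = 2*t/(r**2 + 2*r))
(k((3*5)*p(2, 3), M(-2, 2)) + 473)*169 = ((-7 + (3*5)*(2*2/(3*(2 + 3)))) + 473)*169 = ((-7 + 15*(2*2*(1/3)/5)) + 473)*169 = ((-7 + 15*(2*2*(1/3)*(1/5))) + 473)*169 = ((-7 + 15*(4/15)) + 473)*169 = ((-7 + 4) + 473)*169 = (-3 + 473)*169 = 470*169 = 79430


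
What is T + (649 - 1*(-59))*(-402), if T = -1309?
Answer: -285925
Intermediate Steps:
T + (649 - 1*(-59))*(-402) = -1309 + (649 - 1*(-59))*(-402) = -1309 + (649 + 59)*(-402) = -1309 + 708*(-402) = -1309 - 284616 = -285925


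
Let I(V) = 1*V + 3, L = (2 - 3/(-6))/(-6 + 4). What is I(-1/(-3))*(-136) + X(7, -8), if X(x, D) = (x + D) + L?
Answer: -5467/12 ≈ -455.58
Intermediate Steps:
L = -5/4 (L = (2 - 3*(-⅙))/(-2) = (2 + ½)*(-½) = (5/2)*(-½) = -5/4 ≈ -1.2500)
I(V) = 3 + V (I(V) = V + 3 = 3 + V)
X(x, D) = -5/4 + D + x (X(x, D) = (x + D) - 5/4 = (D + x) - 5/4 = -5/4 + D + x)
I(-1/(-3))*(-136) + X(7, -8) = (3 - 1/(-3))*(-136) + (-5/4 - 8 + 7) = (3 - 1*(-⅓))*(-136) - 9/4 = (3 + ⅓)*(-136) - 9/4 = (10/3)*(-136) - 9/4 = -1360/3 - 9/4 = -5467/12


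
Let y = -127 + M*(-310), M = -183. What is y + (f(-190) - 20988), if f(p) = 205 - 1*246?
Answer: 35574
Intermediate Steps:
f(p) = -41 (f(p) = 205 - 246 = -41)
y = 56603 (y = -127 - 183*(-310) = -127 + 56730 = 56603)
y + (f(-190) - 20988) = 56603 + (-41 - 20988) = 56603 - 21029 = 35574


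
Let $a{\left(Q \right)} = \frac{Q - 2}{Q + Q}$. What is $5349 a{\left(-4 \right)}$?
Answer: $\frac{16047}{4} \approx 4011.8$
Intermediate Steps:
$a{\left(Q \right)} = \frac{-2 + Q}{2 Q}$
$5349 a{\left(-4 \right)} = 5349 \frac{-2 - 4}{2 \left(-4\right)} = 5349 \cdot \frac{1}{2} \left(- \frac{1}{4}\right) \left(-6\right) = 5349 \cdot \frac{3}{4} = \frac{16047}{4}$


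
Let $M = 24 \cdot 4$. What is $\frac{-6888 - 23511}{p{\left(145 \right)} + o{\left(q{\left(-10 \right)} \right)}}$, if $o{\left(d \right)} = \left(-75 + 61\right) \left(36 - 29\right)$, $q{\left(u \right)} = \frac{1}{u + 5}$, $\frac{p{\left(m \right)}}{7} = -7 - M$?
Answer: $\frac{10133}{273} \approx 37.117$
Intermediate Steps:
$M = 96$
$p{\left(m \right)} = -721$ ($p{\left(m \right)} = 7 \left(-7 - 96\right) = 7 \left(-103\right) = -721$)
$q{\left(u \right)} = \frac{1}{5 + u}$
$o{\left(d \right)} = -98$ ($o{\left(d \right)} = \left(-14\right) 7 = -98$)
$\frac{-6888 - 23511}{p{\left(145 \right)} + o{\left(q{\left(-10 \right)} \right)}} = \frac{-6888 - 23511}{-721 - 98} = - \frac{30399}{-819} = \left(-30399\right) \left(- \frac{1}{819}\right) = \frac{10133}{273}$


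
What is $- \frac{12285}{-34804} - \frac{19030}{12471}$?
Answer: $- \frac{72730555}{62005812} \approx -1.173$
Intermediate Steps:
$- \frac{12285}{-34804} - \frac{19030}{12471} = \left(-12285\right) \left(- \frac{1}{34804}\right) - \frac{19030}{12471} = \frac{1755}{4972} - \frac{19030}{12471} = - \frac{72730555}{62005812}$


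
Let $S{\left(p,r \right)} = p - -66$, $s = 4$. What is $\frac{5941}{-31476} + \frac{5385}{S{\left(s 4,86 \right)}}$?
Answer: $\frac{84505549}{1290516} \approx 65.482$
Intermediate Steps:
$S{\left(p,r \right)} = 66 + p$ ($S{\left(p,r \right)} = p + 66 = 66 + p$)
$\frac{5941}{-31476} + \frac{5385}{S{\left(s 4,86 \right)}} = \frac{5941}{-31476} + \frac{5385}{66 + 4 \cdot 4} = 5941 \left(- \frac{1}{31476}\right) + \frac{5385}{66 + 16} = - \frac{5941}{31476} + \frac{5385}{82} = \frac{84505549}{1290516}$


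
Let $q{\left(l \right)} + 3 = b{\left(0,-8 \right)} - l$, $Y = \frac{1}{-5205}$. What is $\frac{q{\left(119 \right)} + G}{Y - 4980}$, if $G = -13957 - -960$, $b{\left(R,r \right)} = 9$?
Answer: $\frac{68237550}{25920901} \approx 2.6325$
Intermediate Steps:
$Y = - \frac{1}{5205} \approx -0.00019212$
$q{\left(l \right)} = 6 - l$ ($q{\left(l \right)} = -3 - \left(-9 + l\right) = 6 - l$)
$G = -12997$ ($G = -13957 + 960 = -12997$)
$\frac{q{\left(119 \right)} + G}{Y - 4980} = \frac{\left(6 - 119\right) - 12997}{- \frac{1}{5205} - 4980} = \frac{\left(6 - 119\right) - 12997}{- \frac{25920901}{5205}} = \left(-113 - 12997\right) \left(- \frac{5205}{25920901}\right) = \left(-13110\right) \left(- \frac{5205}{25920901}\right) = \frac{68237550}{25920901}$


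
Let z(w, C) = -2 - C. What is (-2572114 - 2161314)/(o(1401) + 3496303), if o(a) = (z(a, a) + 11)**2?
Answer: -676204/776281 ≈ -0.87108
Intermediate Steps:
o(a) = (9 - a)**2 (o(a) = ((-2 - a) + 11)**2 = (9 - a)**2)
(-2572114 - 2161314)/(o(1401) + 3496303) = (-2572114 - 2161314)/((-9 + 1401)**2 + 3496303) = -4733428/(1392**2 + 3496303) = -4733428/(1937664 + 3496303) = -4733428/5433967 = -4733428*1/5433967 = -676204/776281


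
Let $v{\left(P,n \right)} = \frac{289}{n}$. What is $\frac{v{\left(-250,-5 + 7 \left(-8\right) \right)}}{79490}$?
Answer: $- \frac{289}{4848890} \approx -5.9601 \cdot 10^{-5}$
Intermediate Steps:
$\frac{v{\left(-250,-5 + 7 \left(-8\right) \right)}}{79490} = \frac{289 \frac{1}{-5 + 7 \left(-8\right)}}{79490} = \frac{289}{-5 - 56} \cdot \frac{1}{79490} = \frac{289}{-61} \cdot \frac{1}{79490} = 289 \left(- \frac{1}{61}\right) \frac{1}{79490} = \left(- \frac{289}{61}\right) \frac{1}{79490} = - \frac{289}{4848890}$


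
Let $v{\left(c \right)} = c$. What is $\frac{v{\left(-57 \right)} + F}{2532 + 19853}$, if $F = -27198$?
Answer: $- \frac{5451}{4477} \approx -1.2176$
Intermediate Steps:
$\frac{v{\left(-57 \right)} + F}{2532 + 19853} = \frac{-57 - 27198}{2532 + 19853} = - \frac{27255}{22385} = \left(-27255\right) \frac{1}{22385} = - \frac{5451}{4477}$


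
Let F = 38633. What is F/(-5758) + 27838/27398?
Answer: -449087865/78878842 ≈ -5.6934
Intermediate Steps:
F/(-5758) + 27838/27398 = 38633/(-5758) + 27838/27398 = 38633*(-1/5758) + 27838*(1/27398) = -38633/5758 + 13919/13699 = -449087865/78878842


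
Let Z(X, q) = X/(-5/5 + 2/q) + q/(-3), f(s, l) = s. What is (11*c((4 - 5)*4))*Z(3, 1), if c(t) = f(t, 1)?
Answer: -352/3 ≈ -117.33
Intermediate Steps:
Z(X, q) = -q/3 + X/(-1 + 2/q) (Z(X, q) = X/(-5*1/5 + 2/q) + q*(-1/3) = X/(-1 + 2/q) - q/3 = -q/3 + X/(-1 + 2/q))
c(t) = t
(11*c((4 - 5)*4))*Z(3, 1) = (11*((4 - 5)*4))*((1/3)*1*(2 - 1*1 - 3*3)/(-2 + 1)) = (11*(-1*4))*((1/3)*1*(2 - 1 - 9)/(-1)) = (11*(-4))*((1/3)*1*(-1)*(-8)) = -44*8/3 = -352/3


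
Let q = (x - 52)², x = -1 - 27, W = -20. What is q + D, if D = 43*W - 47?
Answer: 5493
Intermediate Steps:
x = -28
D = -907 (D = 43*(-20) - 47 = -860 - 47 = -907)
q = 6400 (q = (-28 - 52)² = (-80)² = 6400)
q + D = 6400 - 907 = 5493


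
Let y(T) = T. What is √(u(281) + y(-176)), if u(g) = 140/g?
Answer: 2*I*√3464449/281 ≈ 13.248*I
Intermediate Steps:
√(u(281) + y(-176)) = √(140/281 - 176) = √(-49316/281) = 2*I*√3464449/281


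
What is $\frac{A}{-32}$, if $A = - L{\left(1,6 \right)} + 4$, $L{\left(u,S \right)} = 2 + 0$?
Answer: $- \frac{1}{16} \approx -0.0625$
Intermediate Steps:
$L{\left(u,S \right)} = 2$
$A = 2$ ($A = \left(-1\right) 2 + 4 = -2 + 4 = 2$)
$\frac{A}{-32} = \frac{2}{-32} = 2 \left(- \frac{1}{32}\right) = - \frac{1}{16}$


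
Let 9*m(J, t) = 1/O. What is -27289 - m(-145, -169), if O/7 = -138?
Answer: -237250565/8694 ≈ -27289.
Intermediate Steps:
O = -966 (O = 7*(-138) = -966)
m(J, t) = -1/8694 (m(J, t) = (⅑)/(-966) = (⅑)*(-1/966) = -1/8694)
-27289 - m(-145, -169) = -27289 - 1*(-1/8694) = -27289 + 1/8694 = -237250565/8694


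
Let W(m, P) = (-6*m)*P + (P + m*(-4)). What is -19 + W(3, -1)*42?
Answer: 191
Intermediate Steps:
W(m, P) = P - 4*m - 6*P*m (W(m, P) = -6*P*m + (P - 4*m) = P - 4*m - 6*P*m)
-19 + W(3, -1)*42 = -19 + (-1 - 4*3 - 6*(-1)*3)*42 = -19 + (-1 - 12 + 18)*42 = -19 + 5*42 = -19 + 210 = 191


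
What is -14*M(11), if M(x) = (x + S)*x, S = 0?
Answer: -1694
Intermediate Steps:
M(x) = x**2 (M(x) = (x + 0)*x = x*x = x**2)
-14*M(11) = -14*11**2 = -14*121 = -1694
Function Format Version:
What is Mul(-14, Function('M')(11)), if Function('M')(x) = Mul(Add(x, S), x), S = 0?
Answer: -1694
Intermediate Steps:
Function('M')(x) = Pow(x, 2) (Function('M')(x) = Mul(Add(x, 0), x) = Mul(x, x) = Pow(x, 2))
Mul(-14, Function('M')(11)) = Mul(-14, Pow(11, 2)) = Mul(-14, 121) = -1694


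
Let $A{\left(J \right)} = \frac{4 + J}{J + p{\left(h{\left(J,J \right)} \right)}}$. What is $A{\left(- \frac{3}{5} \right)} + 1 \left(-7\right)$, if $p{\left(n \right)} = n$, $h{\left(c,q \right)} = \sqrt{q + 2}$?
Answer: $- \frac{131}{26} + \frac{17 \sqrt{35}}{26} \approx -1.1703$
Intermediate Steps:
$h{\left(c,q \right)} = \sqrt{2 + q}$
$A{\left(J \right)} = \frac{4 + J}{J + \sqrt{2 + J}}$
$A{\left(- \frac{3}{5} \right)} + 1 \left(-7\right) = \frac{4 - \frac{3}{5}}{- \frac{3}{5} + \sqrt{2 - \frac{3}{5}}} + 1 \left(-7\right) = \frac{4 - \frac{3}{5}}{\left(-3\right) \frac{1}{5} + \sqrt{2 - \frac{3}{5}}} - 7 = \frac{4 - \frac{3}{5}}{- \frac{3}{5} + \sqrt{2 - \frac{3}{5}}} - 7 = \frac{1}{- \frac{3}{5} + \sqrt{\frac{7}{5}}} \cdot \frac{17}{5} - 7 = \frac{1}{- \frac{3}{5} + \frac{\sqrt{35}}{5}} \cdot \frac{17}{5} - 7 = \frac{17}{5 \left(- \frac{3}{5} + \frac{\sqrt{35}}{5}\right)} - 7 = -7 + \frac{17}{5 \left(- \frac{3}{5} + \frac{\sqrt{35}}{5}\right)}$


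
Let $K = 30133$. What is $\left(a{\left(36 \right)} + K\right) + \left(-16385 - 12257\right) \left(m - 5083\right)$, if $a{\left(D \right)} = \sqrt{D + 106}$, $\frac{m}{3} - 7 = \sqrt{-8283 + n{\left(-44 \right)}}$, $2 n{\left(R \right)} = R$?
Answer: $145015937 + \sqrt{142} - 85926 i \sqrt{8305} \approx 1.4502 \cdot 10^{8} - 7.8306 \cdot 10^{6} i$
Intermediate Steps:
$n{\left(R \right)} = \frac{R}{2}$
$m = 21 + 3 i \sqrt{8305}$ ($m = 21 + 3 \sqrt{-8283 + \frac{1}{2} \left(-44\right)} = 21 + 3 \sqrt{-8283 - 22} = 21 + 3 \sqrt{-8305} = 21 + 3 i \sqrt{8305} \approx 21.0 + 273.4 i$)
$a{\left(D \right)} = \sqrt{106 + D}$
$\left(a{\left(36 \right)} + K\right) + \left(-16385 - 12257\right) \left(m - 5083\right) = \left(\sqrt{106 + 36} + 30133\right) + \left(-16385 - 12257\right) \left(\left(21 + 3 i \sqrt{8305}\right) - 5083\right) = \left(\sqrt{142} + 30133\right) - 28642 \left(-5062 + 3 i \sqrt{8305}\right) = \left(30133 + \sqrt{142}\right) + \left(144985804 - 85926 i \sqrt{8305}\right) = 145015937 + \sqrt{142} - 85926 i \sqrt{8305}$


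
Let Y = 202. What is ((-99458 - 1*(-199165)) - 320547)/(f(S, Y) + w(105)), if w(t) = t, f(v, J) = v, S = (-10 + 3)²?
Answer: -110420/77 ≈ -1434.0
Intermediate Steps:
S = 49 (S = (-7)² = 49)
((-99458 - 1*(-199165)) - 320547)/(f(S, Y) + w(105)) = ((-99458 - 1*(-199165)) - 320547)/(49 + 105) = ((-99458 + 199165) - 320547)/154 = (99707 - 320547)*(1/154) = -220840*1/154 = -110420/77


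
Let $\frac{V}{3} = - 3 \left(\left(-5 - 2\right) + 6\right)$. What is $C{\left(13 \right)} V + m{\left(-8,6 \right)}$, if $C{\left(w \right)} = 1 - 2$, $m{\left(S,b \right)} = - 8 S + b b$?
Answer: $91$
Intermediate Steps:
$m{\left(S,b \right)} = b^{2} - 8 S$ ($m{\left(S,b \right)} = - 8 S + b^{2} = b^{2} - 8 S$)
$C{\left(w \right)} = -1$
$V = 9$ ($V = 3 \left(- 3 \left(\left(-5 - 2\right) + 6\right)\right) = 3 \left(- 3 \left(-7 + 6\right)\right) = 3 \left(\left(-3\right) \left(-1\right)\right) = 3 \cdot 3 = 9$)
$C{\left(13 \right)} V + m{\left(-8,6 \right)} = \left(-1\right) 9 + \left(6^{2} - -64\right) = -9 + \left(36 + 64\right) = -9 + 100 = 91$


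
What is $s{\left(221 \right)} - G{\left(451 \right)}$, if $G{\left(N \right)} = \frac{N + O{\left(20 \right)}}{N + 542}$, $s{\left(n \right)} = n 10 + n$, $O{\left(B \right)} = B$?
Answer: $\frac{804504}{331} \approx 2430.5$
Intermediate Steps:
$s{\left(n \right)} = 11 n$ ($s{\left(n \right)} = 10 n + n = 11 n$)
$G{\left(N \right)} = \frac{20 + N}{542 + N}$ ($G{\left(N \right)} = \frac{N + 20}{N + 542} = \frac{20 + N}{542 + N}$)
$s{\left(221 \right)} - G{\left(451 \right)} = 11 \cdot 221 - \frac{20 + 451}{542 + 451} = 2431 - \frac{1}{993} \cdot 471 = 2431 - \frac{157}{331} = \frac{804504}{331}$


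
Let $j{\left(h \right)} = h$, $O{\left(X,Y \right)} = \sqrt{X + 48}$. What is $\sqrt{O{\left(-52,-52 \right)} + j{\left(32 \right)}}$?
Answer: $\sqrt{32 + 2 i} \approx 5.6596 + 0.17669 i$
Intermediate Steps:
$O{\left(X,Y \right)} = \sqrt{48 + X}$
$\sqrt{O{\left(-52,-52 \right)} + j{\left(32 \right)}} = \sqrt{\sqrt{48 - 52} + 32} = \sqrt{\sqrt{-4} + 32} = \sqrt{2 i + 32} = \sqrt{32 + 2 i}$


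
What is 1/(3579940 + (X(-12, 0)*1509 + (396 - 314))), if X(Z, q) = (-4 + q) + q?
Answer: 1/3573986 ≈ 2.7980e-7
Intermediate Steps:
X(Z, q) = -4 + 2*q
1/(3579940 + (X(-12, 0)*1509 + (396 - 314))) = 1/(3579940 + ((-4 + 2*0)*1509 + (396 - 314))) = 1/(3579940 + ((-4 + 0)*1509 + 82)) = 1/(3579940 + (-4*1509 + 82)) = 1/(3579940 + (-6036 + 82)) = 1/(3579940 - 5954) = 1/3573986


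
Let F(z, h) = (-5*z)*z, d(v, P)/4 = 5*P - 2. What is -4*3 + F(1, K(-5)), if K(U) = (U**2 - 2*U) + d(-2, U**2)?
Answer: -17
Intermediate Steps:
d(v, P) = -8 + 20*P (d(v, P) = 4*(5*P - 2) = 4*(-2 + 5*P) = -8 + 20*P)
K(U) = -8 - 2*U + 21*U**2 (K(U) = (U**2 - 2*U) + (-8 + 20*U**2) = -8 - 2*U + 21*U**2)
F(z, h) = -5*z**2
-4*3 + F(1, K(-5)) = -4*3 - 5*1**2 = -12 - 5*1 = -12 - 5 = -17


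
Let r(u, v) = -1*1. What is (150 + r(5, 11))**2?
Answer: 22201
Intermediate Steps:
r(u, v) = -1
(150 + r(5, 11))**2 = (150 - 1)**2 = 149**2 = 22201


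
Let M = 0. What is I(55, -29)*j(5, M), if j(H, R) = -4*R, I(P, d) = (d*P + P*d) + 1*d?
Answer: 0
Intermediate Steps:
I(P, d) = d + 2*P*d (I(P, d) = (P*d + P*d) + d = 2*P*d + d = d + 2*P*d)
I(55, -29)*j(5, M) = (-29*(1 + 2*55))*(-4*0) = -29*(1 + 110)*0 = -29*111*0 = -3219*0 = 0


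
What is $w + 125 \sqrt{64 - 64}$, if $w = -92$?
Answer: $-92$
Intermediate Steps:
$w + 125 \sqrt{64 - 64} = -92 + 125 \sqrt{64 - 64} = -92 + 125 \sqrt{0} = -92 + 125 \cdot 0 = -92 + 0 = -92$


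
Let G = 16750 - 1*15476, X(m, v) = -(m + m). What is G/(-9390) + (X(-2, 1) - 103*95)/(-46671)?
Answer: 1799152/24346705 ≈ 0.073897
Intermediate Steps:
X(m, v) = -2*m
G = 1274 (G = 16750 - 15476 = 1274)
G/(-9390) + (X(-2, 1) - 103*95)/(-46671) = 1274/(-9390) + (-2*(-2) - 103*95)/(-46671) = 1274*(-1/9390) + (4 - 9785)*(-1/46671) = -637/4695 - 9781*(-1/46671) = -637/4695 + 9781/46671 = 1799152/24346705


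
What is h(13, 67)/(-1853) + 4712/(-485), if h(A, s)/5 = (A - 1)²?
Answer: -9080536/898705 ≈ -10.104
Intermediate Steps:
h(A, s) = 5*(-1 + A)² (h(A, s) = 5*(A - 1)² = 5*(-1 + A)²)
h(13, 67)/(-1853) + 4712/(-485) = (5*(-1 + 13)²)/(-1853) + 4712/(-485) = (5*12²)*(-1/1853) + 4712*(-1/485) = (5*144)*(-1/1853) - 4712/485 = 720*(-1/1853) - 4712/485 = -720/1853 - 4712/485 = -9080536/898705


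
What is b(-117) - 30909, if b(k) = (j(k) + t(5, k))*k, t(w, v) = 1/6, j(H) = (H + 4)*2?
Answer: -8973/2 ≈ -4486.5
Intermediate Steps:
j(H) = 8 + 2*H (j(H) = (4 + H)*2 = 8 + 2*H)
t(w, v) = 1/6
b(k) = k*(49/6 + 2*k) (b(k) = ((8 + 2*k) + 1/6)*k = (49/6 + 2*k)*k = k*(49/6 + 2*k))
b(-117) - 30909 = (1/6)*(-117)*(49 + 12*(-117)) - 30909 = (1/6)*(-117)*(49 - 1404) - 30909 = (1/6)*(-117)*(-1355) - 30909 = 52845/2 - 30909 = -8973/2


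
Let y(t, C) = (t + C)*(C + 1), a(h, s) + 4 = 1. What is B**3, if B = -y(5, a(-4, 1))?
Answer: 64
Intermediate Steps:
a(h, s) = -3 (a(h, s) = -4 + 1 = -3)
y(t, C) = (1 + C)*(C + t) (y(t, C) = (C + t)*(1 + C) = (1 + C)*(C + t))
B = 4 (B = -(-3 + 5 + (-3)**2 - 3*5) = -(-3 + 5 + 9 - 15) = -1*(-4) = 4)
B**3 = 4**3 = 64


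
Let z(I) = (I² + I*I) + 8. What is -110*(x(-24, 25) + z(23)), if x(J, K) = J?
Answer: -114620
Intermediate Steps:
z(I) = 8 + 2*I² (z(I) = (I² + I²) + 8 = 2*I² + 8 = 8 + 2*I²)
-110*(x(-24, 25) + z(23)) = -110*(-24 + (8 + 2*23²)) = -110*(-24 + (8 + 2*529)) = -110*(-24 + (8 + 1058)) = -110*(-24 + 1066) = -110*1042 = -114620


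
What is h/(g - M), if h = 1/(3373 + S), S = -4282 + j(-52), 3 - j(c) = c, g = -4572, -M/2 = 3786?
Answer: -1/2562000 ≈ -3.9032e-7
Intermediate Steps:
M = -7572 (M = -2*3786 = -7572)
j(c) = 3 - c
S = -4227 (S = -4282 + (3 - 1*(-52)) = -4282 + (3 + 52) = -4282 + 55 = -4227)
h = -1/854 (h = 1/(3373 - 4227) = 1/(-854) = -1/854 ≈ -0.0011710)
h/(g - M) = -1/(854*(-4572 - 1*(-7572))) = -1/(854*(-4572 + 7572)) = -1/854/3000 = -1/854*1/3000 = -1/2562000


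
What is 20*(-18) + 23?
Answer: -337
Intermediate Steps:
20*(-18) + 23 = -360 + 23 = -337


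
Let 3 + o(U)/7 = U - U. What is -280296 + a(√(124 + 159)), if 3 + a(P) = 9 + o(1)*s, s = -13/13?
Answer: -280269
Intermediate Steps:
o(U) = -21 (o(U) = -21 + 7*(U - U) = -21 + 7*0 = -21 + 0 = -21)
s = -1 (s = -13*1/13 = -1)
a(P) = 27 (a(P) = -3 + (9 - 21*(-1)) = -3 + (9 + 21) = -3 + 30 = 27)
-280296 + a(√(124 + 159)) = -280296 + 27 = -280269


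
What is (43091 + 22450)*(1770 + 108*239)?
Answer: 1807751862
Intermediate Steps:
(43091 + 22450)*(1770 + 108*239) = 65541*(1770 + 25812) = 65541*27582 = 1807751862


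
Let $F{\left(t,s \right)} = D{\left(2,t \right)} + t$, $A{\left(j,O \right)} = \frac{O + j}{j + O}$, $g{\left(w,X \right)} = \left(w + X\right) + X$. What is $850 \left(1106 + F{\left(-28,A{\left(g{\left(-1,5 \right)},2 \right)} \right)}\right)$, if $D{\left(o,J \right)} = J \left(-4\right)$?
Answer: $1011500$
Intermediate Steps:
$g{\left(w,X \right)} = w + 2 X$ ($g{\left(w,X \right)} = \left(X + w\right) + X = w + 2 X$)
$A{\left(j,O \right)} = 1$ ($A{\left(j,O \right)} = \frac{O + j}{O + j} = 1$)
$D{\left(o,J \right)} = - 4 J$
$F{\left(t,s \right)} = - 3 t$ ($F{\left(t,s \right)} = - 4 t + t = - 3 t$)
$850 \left(1106 + F{\left(-28,A{\left(g{\left(-1,5 \right)},2 \right)} \right)}\right) = 850 \left(1106 - -84\right) = 850 \left(1106 + 84\right) = 850 \cdot 1190 = 1011500$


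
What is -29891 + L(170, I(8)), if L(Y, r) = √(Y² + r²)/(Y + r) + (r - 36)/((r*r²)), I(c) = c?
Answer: -3826055/128 + √7241/89 ≈ -29890.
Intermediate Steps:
L(Y, r) = (-36 + r)/r³ + √(Y² + r²)/(Y + r) (L(Y, r) = √(Y² + r²)/(Y + r) + (-36 + r)/(r³) = √(Y² + r²)/(Y + r) + (-36 + r)/r³ = (-36 + r)/r³ + √(Y² + r²)/(Y + r))
-29891 + L(170, I(8)) = -29891 + (8² - 36*170 - 36*8 + 170*8 + 8³*√(170² + 8²))/(8³*(170 + 8)) = -29891 + (1/512)*(64 - 6120 - 288 + 1360 + 512*√(28900 + 64))/178 = -29891 + (1/512)*(1/178)*(64 - 6120 - 288 + 1360 + 512*√28964) = -29891 + (1/512)*(1/178)*(64 - 6120 - 288 + 1360 + 512*(2*√7241)) = -29891 + (1/512)*(1/178)*(64 - 6120 - 288 + 1360 + 1024*√7241) = -29891 + (1/512)*(1/178)*(-4984 + 1024*√7241) = -29891 + (-7/128 + √7241/89) = -3826055/128 + √7241/89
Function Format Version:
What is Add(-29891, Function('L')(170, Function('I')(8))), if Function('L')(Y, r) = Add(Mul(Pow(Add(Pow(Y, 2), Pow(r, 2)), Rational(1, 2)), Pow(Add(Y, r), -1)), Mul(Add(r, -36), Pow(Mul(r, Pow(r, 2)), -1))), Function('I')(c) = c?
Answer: Add(Rational(-3826055, 128), Mul(Rational(1, 89), Pow(7241, Rational(1, 2)))) ≈ -29890.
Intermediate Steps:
Function('L')(Y, r) = Add(Mul(Pow(r, -3), Add(-36, r)), Mul(Pow(Add(Y, r), -1), Pow(Add(Pow(Y, 2), Pow(r, 2)), Rational(1, 2)))) (Function('L')(Y, r) = Add(Mul(Pow(Add(Y, r), -1), Pow(Add(Pow(Y, 2), Pow(r, 2)), Rational(1, 2))), Mul(Add(-36, r), Pow(Pow(r, 3), -1))) = Add(Mul(Pow(Add(Y, r), -1), Pow(Add(Pow(Y, 2), Pow(r, 2)), Rational(1, 2))), Mul(Add(-36, r), Pow(r, -3))) = Add(Mul(Pow(Add(Y, r), -1), Pow(Add(Pow(Y, 2), Pow(r, 2)), Rational(1, 2))), Mul(Pow(r, -3), Add(-36, r))) = Add(Mul(Pow(r, -3), Add(-36, r)), Mul(Pow(Add(Y, r), -1), Pow(Add(Pow(Y, 2), Pow(r, 2)), Rational(1, 2)))))
Add(-29891, Function('L')(170, Function('I')(8))) = Add(-29891, Mul(Pow(8, -3), Pow(Add(170, 8), -1), Add(Pow(8, 2), Mul(-36, 170), Mul(-36, 8), Mul(170, 8), Mul(Pow(8, 3), Pow(Add(Pow(170, 2), Pow(8, 2)), Rational(1, 2)))))) = Add(-29891, Mul(Rational(1, 512), Pow(178, -1), Add(64, -6120, -288, 1360, Mul(512, Pow(Add(28900, 64), Rational(1, 2)))))) = Add(-29891, Mul(Rational(1, 512), Rational(1, 178), Add(64, -6120, -288, 1360, Mul(512, Pow(28964, Rational(1, 2)))))) = Add(-29891, Mul(Rational(1, 512), Rational(1, 178), Add(64, -6120, -288, 1360, Mul(512, Mul(2, Pow(7241, Rational(1, 2))))))) = Add(-29891, Mul(Rational(1, 512), Rational(1, 178), Add(64, -6120, -288, 1360, Mul(1024, Pow(7241, Rational(1, 2)))))) = Add(-29891, Mul(Rational(1, 512), Rational(1, 178), Add(-4984, Mul(1024, Pow(7241, Rational(1, 2)))))) = Add(-29891, Add(Rational(-7, 128), Mul(Rational(1, 89), Pow(7241, Rational(1, 2))))) = Add(Rational(-3826055, 128), Mul(Rational(1, 89), Pow(7241, Rational(1, 2))))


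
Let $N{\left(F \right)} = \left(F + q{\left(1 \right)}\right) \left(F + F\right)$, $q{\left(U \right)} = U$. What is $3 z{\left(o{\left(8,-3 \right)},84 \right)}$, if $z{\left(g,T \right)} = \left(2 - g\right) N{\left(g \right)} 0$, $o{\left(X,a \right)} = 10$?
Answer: $0$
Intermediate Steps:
$N{\left(F \right)} = 2 F \left(1 + F\right)$ ($N{\left(F \right)} = \left(F + 1\right) \left(F + F\right) = \left(1 + F\right) 2 F = 2 F \left(1 + F\right)$)
$z{\left(g,T \right)} = 0$ ($z{\left(g,T \right)} = \left(2 - g\right) 2 g \left(1 + g\right) 0 = 2 g \left(1 + g\right) \left(2 - g\right) 0 = 0$)
$3 z{\left(o{\left(8,-3 \right)},84 \right)} = 3 \cdot 0 = 0$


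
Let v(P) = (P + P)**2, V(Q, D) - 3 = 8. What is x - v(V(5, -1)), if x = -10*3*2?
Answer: -544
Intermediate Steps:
V(Q, D) = 11 (V(Q, D) = 3 + 8 = 11)
v(P) = 4*P**2 (v(P) = (2*P)**2 = 4*P**2)
x = -60 (x = -30*2 = -60)
x - v(V(5, -1)) = -60 - 4*11**2 = -60 - 4*121 = -60 - 1*484 = -60 - 484 = -544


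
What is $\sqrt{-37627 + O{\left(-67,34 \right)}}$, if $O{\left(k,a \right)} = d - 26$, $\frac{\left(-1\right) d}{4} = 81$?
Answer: $i \sqrt{37977} \approx 194.88 i$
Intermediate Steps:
$d = -324$ ($d = \left(-4\right) 81 = -324$)
$O{\left(k,a \right)} = -350$ ($O{\left(k,a \right)} = -324 - 26 = -350$)
$\sqrt{-37627 + O{\left(-67,34 \right)}} = \sqrt{-37627 - 350} = \sqrt{-37977} = i \sqrt{37977}$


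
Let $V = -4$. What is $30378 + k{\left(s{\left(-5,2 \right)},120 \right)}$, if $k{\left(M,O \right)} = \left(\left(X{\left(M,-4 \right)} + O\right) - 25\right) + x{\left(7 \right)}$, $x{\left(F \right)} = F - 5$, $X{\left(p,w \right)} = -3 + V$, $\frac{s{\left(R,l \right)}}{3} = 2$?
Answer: $30468$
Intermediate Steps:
$s{\left(R,l \right)} = 6$ ($s{\left(R,l \right)} = 3 \cdot 2 = 6$)
$X{\left(p,w \right)} = -7$ ($X{\left(p,w \right)} = -3 - 4 = -7$)
$x{\left(F \right)} = -5 + F$
$k{\left(M,O \right)} = -30 + O$ ($k{\left(M,O \right)} = \left(\left(-7 + O\right) - 25\right) + \left(-5 + 7\right) = \left(-32 + O\right) + 2 = -30 + O$)
$30378 + k{\left(s{\left(-5,2 \right)},120 \right)} = 30378 + \left(-30 + 120\right) = 30378 + 90 = 30468$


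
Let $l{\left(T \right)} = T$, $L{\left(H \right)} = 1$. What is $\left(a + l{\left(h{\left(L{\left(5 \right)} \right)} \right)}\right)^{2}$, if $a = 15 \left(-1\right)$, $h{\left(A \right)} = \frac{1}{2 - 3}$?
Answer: $256$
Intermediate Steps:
$h{\left(A \right)} = -1$ ($h{\left(A \right)} = \frac{1}{-1} = -1$)
$a = -15$
$\left(a + l{\left(h{\left(L{\left(5 \right)} \right)} \right)}\right)^{2} = \left(-15 - 1\right)^{2} = \left(-16\right)^{2} = 256$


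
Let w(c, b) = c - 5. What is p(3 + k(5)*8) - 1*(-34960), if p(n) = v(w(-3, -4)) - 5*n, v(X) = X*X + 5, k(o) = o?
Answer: 34814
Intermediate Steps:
w(c, b) = -5 + c
v(X) = 5 + X**2 (v(X) = X**2 + 5 = 5 + X**2)
p(n) = 69 - 5*n (p(n) = (5 + (-5 - 3)**2) - 5*n = (5 + (-8)**2) - 5*n = (5 + 64) - 5*n = 69 - 5*n)
p(3 + k(5)*8) - 1*(-34960) = (69 - 5*(3 + 5*8)) - 1*(-34960) = (69 - 5*(3 + 40)) + 34960 = (69 - 5*43) + 34960 = (69 - 215) + 34960 = -146 + 34960 = 34814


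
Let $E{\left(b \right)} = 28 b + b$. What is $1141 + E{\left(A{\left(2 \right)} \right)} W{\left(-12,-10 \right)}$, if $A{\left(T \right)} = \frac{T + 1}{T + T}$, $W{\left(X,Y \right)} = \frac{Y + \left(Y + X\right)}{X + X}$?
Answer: $1170$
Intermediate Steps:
$W{\left(X,Y \right)} = \frac{X + 2 Y}{2 X}$ ($W{\left(X,Y \right)} = \frac{Y + \left(X + Y\right)}{2 X} = \left(X + 2 Y\right) \frac{1}{2 X} = \frac{X + 2 Y}{2 X}$)
$A{\left(T \right)} = \frac{1 + T}{2 T}$
$E{\left(b \right)} = 29 b$
$1141 + E{\left(A{\left(2 \right)} \right)} W{\left(-12,-10 \right)} = 1141 + 29 \frac{1 + 2}{2 \cdot 2} \frac{-10 + \frac{1}{2} \left(-12\right)}{-12} = 1141 + 29 \cdot \frac{1}{2} \cdot \frac{1}{2} \cdot 3 \left(- \frac{-10 - 6}{12}\right) = 1141 + 29 \cdot \frac{3}{4} \left(\left(- \frac{1}{12}\right) \left(-16\right)\right) = 1141 + \frac{87}{4} \cdot \frac{4}{3} = 1141 + 29 = 1170$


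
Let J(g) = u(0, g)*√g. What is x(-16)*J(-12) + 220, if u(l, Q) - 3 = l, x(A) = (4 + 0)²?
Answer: 220 + 96*I*√3 ≈ 220.0 + 166.28*I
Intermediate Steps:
x(A) = 16 (x(A) = 4² = 16)
u(l, Q) = 3 + l
J(g) = 3*√g (J(g) = (3 + 0)*√g = 3*√g)
x(-16)*J(-12) + 220 = 16*(3*√(-12)) + 220 = 16*(3*(2*I*√3)) + 220 = 16*(6*I*√3) + 220 = 96*I*√3 + 220 = 220 + 96*I*√3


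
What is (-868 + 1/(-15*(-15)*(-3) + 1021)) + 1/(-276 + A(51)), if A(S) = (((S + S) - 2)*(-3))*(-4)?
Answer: -138750901/159852 ≈ -868.00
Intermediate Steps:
A(S) = -24 + 24*S (A(S) = ((2*S - 2)*(-3))*(-4) = ((-2 + 2*S)*(-3))*(-4) = (6 - 6*S)*(-4) = -24 + 24*S)
(-868 + 1/(-15*(-15)*(-3) + 1021)) + 1/(-276 + A(51)) = (-868 + 1/(-15*(-15)*(-3) + 1021)) + 1/(-276 + (-24 + 24*51)) = (-868 + 1/(225*(-3) + 1021)) + 1/(-276 + (-24 + 1224)) = (-868 + 1/(-675 + 1021)) + 1/(-276 + 1200) = (-868 + 1/346) + 1/924 = -300327/346 + 1/924 = -138750901/159852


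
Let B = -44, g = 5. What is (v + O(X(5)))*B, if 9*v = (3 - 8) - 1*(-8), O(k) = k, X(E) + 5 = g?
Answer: -44/3 ≈ -14.667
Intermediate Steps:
X(E) = 0 (X(E) = -5 + 5 = 0)
v = ⅓ (v = ((3 - 8) - 1*(-8))/9 = (-5 + 8)/9 = (⅑)*3 = ⅓ ≈ 0.33333)
(v + O(X(5)))*B = (⅓ + 0)*(-44) = (⅓)*(-44) = -44/3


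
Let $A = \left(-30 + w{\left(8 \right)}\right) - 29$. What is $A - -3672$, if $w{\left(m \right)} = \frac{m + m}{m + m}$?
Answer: $3614$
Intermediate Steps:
$w{\left(m \right)} = 1$ ($w{\left(m \right)} = \frac{2 m}{2 m} = 2 m \frac{1}{2 m} = 1$)
$A = -58$ ($A = \left(-30 + 1\right) - 29 = -29 - 29 = -58$)
$A - -3672 = -58 - -3672 = -58 + 3672 = 3614$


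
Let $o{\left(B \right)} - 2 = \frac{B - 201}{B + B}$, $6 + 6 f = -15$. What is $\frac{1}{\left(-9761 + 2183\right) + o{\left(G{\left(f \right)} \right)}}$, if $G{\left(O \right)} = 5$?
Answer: $- \frac{5}{37978} \approx -0.00013166$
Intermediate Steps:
$f = - \frac{7}{2}$ ($f = -1 + \frac{1}{6} \left(-15\right) = -1 - \frac{5}{2} = - \frac{7}{2} \approx -3.5$)
$o{\left(B \right)} = 2 + \frac{-201 + B}{2 B}$ ($o{\left(B \right)} = 2 + \frac{B - 201}{B + B} = 2 + \frac{-201 + B}{2 B}$)
$\frac{1}{\left(-9761 + 2183\right) + o{\left(G{\left(f \right)} \right)}} = \frac{1}{\left(-9761 + 2183\right) + \frac{-201 + 5 \cdot 5}{2 \cdot 5}} = \frac{1}{-7578 + \frac{1}{2} \cdot \frac{1}{5} \left(-201 + 25\right)} = \frac{1}{-7578 + \frac{1}{2} \cdot \frac{1}{5} \left(-176\right)} = \frac{1}{-7578 - \frac{88}{5}} = \frac{1}{- \frac{37978}{5}} = - \frac{5}{37978}$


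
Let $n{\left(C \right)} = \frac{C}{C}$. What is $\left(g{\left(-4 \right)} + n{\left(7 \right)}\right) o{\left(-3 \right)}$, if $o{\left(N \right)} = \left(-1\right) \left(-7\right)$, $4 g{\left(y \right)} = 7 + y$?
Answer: $\frac{49}{4} \approx 12.25$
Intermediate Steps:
$g{\left(y \right)} = \frac{7}{4} + \frac{y}{4}$ ($g{\left(y \right)} = \frac{7 + y}{4} = \frac{7}{4} + \frac{y}{4}$)
$n{\left(C \right)} = 1$
$o{\left(N \right)} = 7$
$\left(g{\left(-4 \right)} + n{\left(7 \right)}\right) o{\left(-3 \right)} = \left(\left(\frac{7}{4} + \frac{1}{4} \left(-4\right)\right) + 1\right) 7 = \left(\left(\frac{7}{4} - 1\right) + 1\right) 7 = \left(\frac{3}{4} + 1\right) 7 = \frac{7}{4} \cdot 7 = \frac{49}{4}$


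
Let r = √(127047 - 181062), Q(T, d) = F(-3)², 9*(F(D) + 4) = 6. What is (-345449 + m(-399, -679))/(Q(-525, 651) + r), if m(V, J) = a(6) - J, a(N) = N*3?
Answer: -62055360/877043 + 27924912*I*√54015/4385215 ≈ -70.755 + 1480.0*I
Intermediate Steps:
F(D) = -10/3 (F(D) = -4 + (⅑)*6 = -4 + ⅔ = -10/3)
a(N) = 3*N
m(V, J) = 18 - J (m(V, J) = 3*6 - J = 18 - J)
Q(T, d) = 100/9 (Q(T, d) = (-10/3)² = 100/9)
r = I*√54015 (r = √(-54015) = I*√54015 ≈ 232.41*I)
(-345449 + m(-399, -679))/(Q(-525, 651) + r) = (-345449 + (18 - 1*(-679)))/(100/9 + I*√54015) = (-345449 + (18 + 679))/(100/9 + I*√54015) = (-345449 + 697)/(100/9 + I*√54015) = -344752/(100/9 + I*√54015)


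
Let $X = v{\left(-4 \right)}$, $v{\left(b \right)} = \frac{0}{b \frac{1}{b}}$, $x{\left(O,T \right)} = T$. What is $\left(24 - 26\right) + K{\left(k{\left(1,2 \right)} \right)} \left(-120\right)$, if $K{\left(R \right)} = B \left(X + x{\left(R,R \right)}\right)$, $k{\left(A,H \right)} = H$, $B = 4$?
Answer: $-962$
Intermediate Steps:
$v{\left(b \right)} = 0$ ($v{\left(b \right)} = \frac{0}{1} = 0 \cdot 1 = 0$)
$X = 0$
$K{\left(R \right)} = 4 R$ ($K{\left(R \right)} = 4 \left(0 + R\right) = 4 R$)
$\left(24 - 26\right) + K{\left(k{\left(1,2 \right)} \right)} \left(-120\right) = \left(24 - 26\right) + 4 \cdot 2 \left(-120\right) = -2 + 8 \left(-120\right) = -2 - 960 = -962$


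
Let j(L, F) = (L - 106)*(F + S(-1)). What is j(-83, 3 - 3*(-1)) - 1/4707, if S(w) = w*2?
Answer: -3558493/4707 ≈ -756.00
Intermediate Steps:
S(w) = 2*w
j(L, F) = (-106 + L)*(-2 + F) (j(L, F) = (L - 106)*(F + 2*(-1)) = (-106 + L)*(F - 2) = (-106 + L)*(-2 + F))
j(-83, 3 - 3*(-1)) - 1/4707 = (212 - 106*(3 - 3*(-1)) - 2*(-83) + (3 - 3*(-1))*(-83)) - 1/4707 = (212 - 106*(3 + 3) + 166 + (3 + 3)*(-83)) - 1*1/4707 = (212 - 106*6 + 166 + 6*(-83)) - 1/4707 = (212 - 636 + 166 - 498) - 1/4707 = -756 - 1/4707 = -3558493/4707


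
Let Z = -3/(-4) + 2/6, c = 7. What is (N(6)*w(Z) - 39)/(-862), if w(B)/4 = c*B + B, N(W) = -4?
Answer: 533/2586 ≈ 0.20611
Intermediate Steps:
Z = 13/12 (Z = -3*(-1/4) + 2*(1/6) = 3/4 + 1/3 = 13/12 ≈ 1.0833)
w(B) = 32*B (w(B) = 4*(7*B + B) = 4*(8*B) = 32*B)
(N(6)*w(Z) - 39)/(-862) = (-128*13/12 - 39)/(-862) = (-4*104/3 - 39)*(-1/862) = (-416/3 - 39)*(-1/862) = -533/3*(-1/862) = 533/2586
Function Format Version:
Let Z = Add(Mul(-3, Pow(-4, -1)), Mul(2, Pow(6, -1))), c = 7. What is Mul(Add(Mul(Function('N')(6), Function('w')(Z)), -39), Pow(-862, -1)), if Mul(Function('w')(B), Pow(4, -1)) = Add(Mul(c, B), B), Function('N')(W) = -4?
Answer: Rational(533, 2586) ≈ 0.20611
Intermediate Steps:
Z = Rational(13, 12) (Z = Add(Mul(-3, Rational(-1, 4)), Mul(2, Rational(1, 6))) = Add(Rational(3, 4), Rational(1, 3)) = Rational(13, 12) ≈ 1.0833)
Function('w')(B) = Mul(32, B) (Function('w')(B) = Mul(4, Add(Mul(7, B), B)) = Mul(4, Mul(8, B)) = Mul(32, B))
Mul(Add(Mul(Function('N')(6), Function('w')(Z)), -39), Pow(-862, -1)) = Mul(Add(Mul(-4, Mul(32, Rational(13, 12))), -39), Pow(-862, -1)) = Mul(Add(Mul(-4, Rational(104, 3)), -39), Rational(-1, 862)) = Mul(Add(Rational(-416, 3), -39), Rational(-1, 862)) = Mul(Rational(-533, 3), Rational(-1, 862)) = Rational(533, 2586)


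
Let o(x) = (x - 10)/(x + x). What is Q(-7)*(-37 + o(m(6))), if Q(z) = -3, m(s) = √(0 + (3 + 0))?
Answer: 219/2 + 5*√3 ≈ 118.16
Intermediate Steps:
m(s) = √3 (m(s) = √(0 + 3) = √3)
o(x) = (-10 + x)/(2*x) (o(x) = (-10 + x)/((2*x)) = (-10 + x)*(1/(2*x)) = (-10 + x)/(2*x))
Q(-7)*(-37 + o(m(6))) = -3*(-37 + (-10 + √3)/(2*(√3))) = -3*(-37 + (√3/3)*(-10 + √3)/2) = -3*(-37 + √3*(-10 + √3)/6) = 111 - √3*(-10 + √3)/2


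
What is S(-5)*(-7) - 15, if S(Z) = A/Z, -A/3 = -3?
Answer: -12/5 ≈ -2.4000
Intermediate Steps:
A = 9 (A = -3*(-3) = 9)
S(Z) = 9/Z
S(-5)*(-7) - 15 = (9/(-5))*(-7) - 15 = (9*(-⅕))*(-7) - 15 = -9/5*(-7) - 15 = 63/5 - 15 = -12/5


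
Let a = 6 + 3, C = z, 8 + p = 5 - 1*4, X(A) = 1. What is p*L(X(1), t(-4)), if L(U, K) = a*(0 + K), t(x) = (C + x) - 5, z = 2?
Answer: 441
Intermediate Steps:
p = -7 (p = -8 + (5 - 1*4) = -8 + (5 - 4) = -8 + 1 = -7)
C = 2
t(x) = -3 + x (t(x) = (2 + x) - 5 = -3 + x)
a = 9
L(U, K) = 9*K (L(U, K) = 9*(0 + K) = 9*K)
p*L(X(1), t(-4)) = -63*(-3 - 4) = -63*(-7) = -7*(-63) = 441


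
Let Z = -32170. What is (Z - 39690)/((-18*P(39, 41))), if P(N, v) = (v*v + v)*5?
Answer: 3593/7749 ≈ 0.46367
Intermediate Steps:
P(N, v) = 5*v + 5*v**2 (P(N, v) = (v**2 + v)*5 = (v + v**2)*5 = 5*v + 5*v**2)
(Z - 39690)/((-18*P(39, 41))) = (-32170 - 39690)/((-90*41*(1 + 41))) = -71860/((-90*41*42)) = -71860/((-18*8610)) = -71860/(-154980) = -71860*(-1/154980) = 3593/7749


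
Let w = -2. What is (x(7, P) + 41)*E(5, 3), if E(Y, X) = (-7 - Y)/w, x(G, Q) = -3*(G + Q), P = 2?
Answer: 84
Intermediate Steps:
x(G, Q) = -3*G - 3*Q
E(Y, X) = 7/2 + Y/2 (E(Y, X) = (-7 - Y)/(-2) = (-7 - Y)*(-1/2) = 7/2 + Y/2)
(x(7, P) + 41)*E(5, 3) = ((-3*7 - 3*2) + 41)*(7/2 + (1/2)*5) = ((-21 - 6) + 41)*(7/2 + 5/2) = (-27 + 41)*6 = 14*6 = 84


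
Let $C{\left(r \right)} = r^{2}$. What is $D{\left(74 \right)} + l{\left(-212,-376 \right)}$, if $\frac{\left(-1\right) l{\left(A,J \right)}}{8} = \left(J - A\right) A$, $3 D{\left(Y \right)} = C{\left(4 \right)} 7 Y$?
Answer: $- \frac{826144}{3} \approx -2.7538 \cdot 10^{5}$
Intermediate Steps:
$D{\left(Y \right)} = \frac{112 Y}{3}$ ($D{\left(Y \right)} = \frac{4^{2} \cdot 7 Y}{3} = \frac{16 \cdot 7 Y}{3} = \frac{112 Y}{3}$)
$l{\left(A,J \right)} = - 8 A \left(J - A\right)$ ($l{\left(A,J \right)} = - 8 \left(J - A\right) A = - 8 A \left(J - A\right)$)
$D{\left(74 \right)} + l{\left(-212,-376 \right)} = \frac{112}{3} \cdot 74 + 8 \left(-212\right) \left(-212 - -376\right) = \frac{8288}{3} + 8 \left(-212\right) \left(-212 + 376\right) = \frac{8288}{3} + 8 \left(-212\right) 164 = \frac{8288}{3} - 278144 = - \frac{826144}{3}$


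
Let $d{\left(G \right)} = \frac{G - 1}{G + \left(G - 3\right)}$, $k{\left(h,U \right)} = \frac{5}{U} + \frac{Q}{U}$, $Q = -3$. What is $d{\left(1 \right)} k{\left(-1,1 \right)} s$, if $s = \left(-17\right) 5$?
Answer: $0$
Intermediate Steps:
$k{\left(h,U \right)} = \frac{2}{U}$ ($k{\left(h,U \right)} = \frac{5}{U} - \frac{3}{U} = \frac{2}{U}$)
$s = -85$
$d{\left(G \right)} = \frac{-1 + G}{-3 + 2 G}$ ($d{\left(G \right)} = \frac{-1 + G}{G + \left(G - 3\right)} = \frac{-1 + G}{G + \left(-3 + G\right)} = \frac{-1 + G}{-3 + 2 G}$)
$d{\left(1 \right)} k{\left(-1,1 \right)} s = \frac{-1 + 1}{-3 + 2 \cdot 1} \cdot \frac{2}{1} \left(-85\right) = \frac{1}{-3 + 2} \cdot 0 \cdot 2 \cdot 1 \left(-85\right) = \frac{1}{-1} \cdot 0 \cdot 2 \left(-85\right) = \left(-1\right) 0 \cdot 2 \left(-85\right) = 0 \cdot 2 \left(-85\right) = 0 \left(-85\right) = 0$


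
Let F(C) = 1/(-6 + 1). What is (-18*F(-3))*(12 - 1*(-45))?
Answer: 1026/5 ≈ 205.20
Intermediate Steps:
F(C) = -⅕ (F(C) = 1/(-5) = -⅕)
(-18*F(-3))*(12 - 1*(-45)) = (-18*(-⅕))*(12 - 1*(-45)) = 18*(12 + 45)/5 = (18/5)*57 = 1026/5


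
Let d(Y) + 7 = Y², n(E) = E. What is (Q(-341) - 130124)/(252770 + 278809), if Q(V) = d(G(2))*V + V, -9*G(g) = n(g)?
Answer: -10375682/43057899 ≈ -0.24097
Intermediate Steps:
G(g) = -g/9
d(Y) = -7 + Y²
Q(V) = -482*V/81 (Q(V) = (-7 + (-⅑*2)²)*V + V = (-7 + (-2/9)²)*V + V = (-7 + 4/81)*V + V = -563*V/81 + V = -482*V/81)
(Q(-341) - 130124)/(252770 + 278809) = (-482/81*(-341) - 130124)/(252770 + 278809) = (164362/81 - 130124)/531579 = -10375682/81*1/531579 = -10375682/43057899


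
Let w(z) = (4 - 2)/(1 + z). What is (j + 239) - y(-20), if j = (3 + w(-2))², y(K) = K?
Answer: 260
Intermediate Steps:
w(z) = 2/(1 + z)
j = 1 (j = (3 + 2/(1 - 2))² = (3 + 2/(-1))² = (3 + 2*(-1))² = (3 - 2)² = 1² = 1)
(j + 239) - y(-20) = (1 + 239) - 1*(-20) = 240 + 20 = 260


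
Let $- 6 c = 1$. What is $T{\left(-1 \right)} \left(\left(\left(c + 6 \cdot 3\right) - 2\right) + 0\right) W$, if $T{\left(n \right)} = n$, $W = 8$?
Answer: $- \frac{380}{3} \approx -126.67$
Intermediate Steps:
$c = - \frac{1}{6}$ ($c = \left(- \frac{1}{6}\right) 1 = - \frac{1}{6} \approx -0.16667$)
$T{\left(-1 \right)} \left(\left(\left(c + 6 \cdot 3\right) - 2\right) + 0\right) W = - (\left(\left(- \frac{1}{6} + 6 \cdot 3\right) - 2\right) + 0) 8 = - (\left(\left(- \frac{1}{6} + 18\right) - 2\right) + 0) 8 = - (\left(\frac{107}{6} - 2\right) + 0) 8 = - (\frac{95}{6} + 0) 8 = \left(-1\right) \frac{95}{6} \cdot 8 = \left(- \frac{95}{6}\right) 8 = - \frac{380}{3}$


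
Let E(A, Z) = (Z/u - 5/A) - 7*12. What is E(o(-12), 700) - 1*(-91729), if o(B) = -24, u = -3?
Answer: 731295/8 ≈ 91412.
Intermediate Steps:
E(A, Z) = -84 - 5/A - Z/3 (E(A, Z) = (Z/(-3) - 5/A) - 7*12 = (Z*(-⅓) - 5/A) - 84 = (-Z/3 - 5/A) - 84 = (-5/A - Z/3) - 84 = -84 - 5/A - Z/3)
E(o(-12), 700) - 1*(-91729) = (-84 - 5/(-24) - ⅓*700) - 1*(-91729) = (-84 - 5*(-1/24) - 700/3) + 91729 = (-84 + 5/24 - 700/3) + 91729 = -2537/8 + 91729 = 731295/8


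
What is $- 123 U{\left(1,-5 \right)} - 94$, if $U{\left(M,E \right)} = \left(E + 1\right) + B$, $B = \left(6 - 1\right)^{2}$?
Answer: $-2677$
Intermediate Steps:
$B = 25$ ($B = 5^{2} = 25$)
$U{\left(M,E \right)} = 26 + E$ ($U{\left(M,E \right)} = \left(E + 1\right) + 25 = \left(1 + E\right) + 25 = 26 + E$)
$- 123 U{\left(1,-5 \right)} - 94 = - 123 \left(26 - 5\right) - 94 = \left(-123\right) 21 - 94 = -2583 - 94 = -2677$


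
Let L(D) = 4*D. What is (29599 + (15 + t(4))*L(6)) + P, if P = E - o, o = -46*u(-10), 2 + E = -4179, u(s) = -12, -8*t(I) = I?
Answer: 25214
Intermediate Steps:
t(I) = -I/8
E = -4181 (E = -2 - 4179 = -4181)
o = 552 (o = -46*(-12) = 552)
P = -4733 (P = -4181 - 1*552 = -4181 - 552 = -4733)
(29599 + (15 + t(4))*L(6)) + P = (29599 + (15 - ⅛*4)*(4*6)) - 4733 = (29599 + (15 - ½)*24) - 4733 = (29599 + (29/2)*24) - 4733 = (29599 + 348) - 4733 = 29947 - 4733 = 25214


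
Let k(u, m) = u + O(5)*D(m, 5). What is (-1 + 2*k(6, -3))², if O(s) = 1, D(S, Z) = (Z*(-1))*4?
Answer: 841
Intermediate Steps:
D(S, Z) = -4*Z (D(S, Z) = -Z*4 = -4*Z)
k(u, m) = -20 + u (k(u, m) = u + 1*(-4*5) = u + 1*(-20) = u - 20 = -20 + u)
(-1 + 2*k(6, -3))² = (-1 + 2*(-20 + 6))² = (-1 + 2*(-14))² = (-1 - 28)² = (-29)² = 841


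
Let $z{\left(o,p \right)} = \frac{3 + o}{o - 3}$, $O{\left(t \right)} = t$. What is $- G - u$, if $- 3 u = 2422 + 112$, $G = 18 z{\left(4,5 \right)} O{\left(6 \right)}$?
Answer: $\frac{266}{3} \approx 88.667$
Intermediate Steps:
$z{\left(o,p \right)} = \frac{3 + o}{-3 + o}$
$G = 756$ ($G = 18 \frac{3 + 4}{-3 + 4} \cdot 6 = 18 \cdot 1^{-1} \cdot 7 \cdot 6 = 18 \cdot 1 \cdot 7 \cdot 6 = 18 \cdot 7 \cdot 6 = 126 \cdot 6 = 756$)
$u = - \frac{2534}{3}$ ($u = - \frac{2422 + 112}{3} = \left(- \frac{1}{3}\right) 2534 = - \frac{2534}{3} \approx -844.67$)
$- G - u = \left(-1\right) 756 - - \frac{2534}{3} = -756 + \frac{2534}{3} = \frac{266}{3}$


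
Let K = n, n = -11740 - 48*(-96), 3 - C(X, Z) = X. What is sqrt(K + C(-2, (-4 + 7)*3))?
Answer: I*sqrt(7127) ≈ 84.422*I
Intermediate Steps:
C(X, Z) = 3 - X
n = -7132 (n = -11740 + 4608 = -7132)
K = -7132
sqrt(K + C(-2, (-4 + 7)*3)) = sqrt(-7132 + (3 - 1*(-2))) = sqrt(-7132 + (3 + 2)) = sqrt(-7132 + 5) = sqrt(-7127) = I*sqrt(7127)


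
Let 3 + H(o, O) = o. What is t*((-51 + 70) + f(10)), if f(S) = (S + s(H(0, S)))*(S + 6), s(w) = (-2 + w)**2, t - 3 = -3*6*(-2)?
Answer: 22581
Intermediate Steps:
H(o, O) = -3 + o
t = 39 (t = 3 - 3*6*(-2) = 3 - 18*(-2) = 3 + 36 = 39)
f(S) = (6 + S)*(25 + S) (f(S) = (S + (-2 + (-3 + 0))**2)*(S + 6) = (S + (-2 - 3)**2)*(6 + S) = (S + (-5)**2)*(6 + S) = (S + 25)*(6 + S) = (25 + S)*(6 + S) = (6 + S)*(25 + S))
t*((-51 + 70) + f(10)) = 39*((-51 + 70) + (150 + 10**2 + 31*10)) = 39*(19 + (150 + 100 + 310)) = 39*(19 + 560) = 39*579 = 22581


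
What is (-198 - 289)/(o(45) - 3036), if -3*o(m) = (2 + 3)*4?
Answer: 1461/9128 ≈ 0.16006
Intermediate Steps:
o(m) = -20/3 (o(m) = -(2 + 3)*4/3 = -5*4/3 = -⅓*20 = -20/3)
(-198 - 289)/(o(45) - 3036) = (-198 - 289)/(-20/3 - 3036) = -487/(-9128/3) = -487*(-3/9128) = 1461/9128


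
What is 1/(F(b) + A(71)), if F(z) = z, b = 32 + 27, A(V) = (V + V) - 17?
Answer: 1/184 ≈ 0.0054348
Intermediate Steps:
A(V) = -17 + 2*V (A(V) = 2*V - 17 = -17 + 2*V)
b = 59
1/(F(b) + A(71)) = 1/(59 + (-17 + 2*71)) = 1/(59 + (-17 + 142)) = 1/(59 + 125) = 1/184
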